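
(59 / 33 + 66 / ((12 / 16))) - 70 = 653 / 33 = 19.79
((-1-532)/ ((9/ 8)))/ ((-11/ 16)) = 68224/ 99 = 689.13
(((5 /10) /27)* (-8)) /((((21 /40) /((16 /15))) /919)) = -470528 /1701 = -276.62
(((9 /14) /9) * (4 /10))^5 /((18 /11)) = 11 /945393750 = 0.00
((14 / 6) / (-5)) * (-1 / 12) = 7 / 180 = 0.04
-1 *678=-678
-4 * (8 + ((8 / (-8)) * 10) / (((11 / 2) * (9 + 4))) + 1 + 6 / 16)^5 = -131627764931130603125 / 489857916461056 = -268706.01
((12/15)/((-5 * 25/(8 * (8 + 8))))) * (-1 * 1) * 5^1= 512/125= 4.10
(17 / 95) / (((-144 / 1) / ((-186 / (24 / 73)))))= 38471 / 54720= 0.70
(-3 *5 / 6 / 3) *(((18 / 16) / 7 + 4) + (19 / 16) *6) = -395 / 42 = -9.40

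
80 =80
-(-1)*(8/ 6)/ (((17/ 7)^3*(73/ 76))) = 104272/ 1075947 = 0.10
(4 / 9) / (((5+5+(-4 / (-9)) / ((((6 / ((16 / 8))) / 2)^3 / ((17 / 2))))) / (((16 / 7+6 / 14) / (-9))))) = -114 / 9457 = -0.01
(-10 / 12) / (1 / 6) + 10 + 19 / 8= 59 / 8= 7.38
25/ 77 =0.32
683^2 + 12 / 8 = 932981 / 2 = 466490.50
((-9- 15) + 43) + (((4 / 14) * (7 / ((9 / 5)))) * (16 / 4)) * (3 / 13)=781 / 39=20.03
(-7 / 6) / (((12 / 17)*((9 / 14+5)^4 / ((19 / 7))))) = -1551046 / 350550729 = -0.00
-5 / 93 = -0.05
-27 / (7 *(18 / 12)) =-18 / 7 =-2.57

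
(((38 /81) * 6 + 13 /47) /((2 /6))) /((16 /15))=19615 /2256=8.69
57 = 57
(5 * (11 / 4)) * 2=55 / 2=27.50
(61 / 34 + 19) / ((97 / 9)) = 6363 / 3298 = 1.93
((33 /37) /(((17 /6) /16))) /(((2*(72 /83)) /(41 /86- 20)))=-1532927 /27047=-56.68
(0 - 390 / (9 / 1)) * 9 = -390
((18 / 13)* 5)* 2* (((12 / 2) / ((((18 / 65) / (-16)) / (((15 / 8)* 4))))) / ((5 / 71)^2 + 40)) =-36295200 / 40333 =-899.89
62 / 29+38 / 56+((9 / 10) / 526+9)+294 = 81636643 / 266945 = 305.82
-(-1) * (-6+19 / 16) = -77 / 16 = -4.81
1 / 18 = 0.06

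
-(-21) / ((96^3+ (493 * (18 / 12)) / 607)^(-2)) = 24226198006974312069 / 1473796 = 16437958853853.80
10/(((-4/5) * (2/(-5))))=125/4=31.25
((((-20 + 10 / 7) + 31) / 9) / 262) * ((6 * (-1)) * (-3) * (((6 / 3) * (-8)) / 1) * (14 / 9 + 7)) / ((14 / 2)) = -5104 / 2751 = -1.86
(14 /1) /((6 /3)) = 7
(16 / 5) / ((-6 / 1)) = -8 / 15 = -0.53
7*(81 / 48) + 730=11869 / 16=741.81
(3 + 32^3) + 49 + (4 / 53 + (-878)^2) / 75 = 57105452 / 1325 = 43098.45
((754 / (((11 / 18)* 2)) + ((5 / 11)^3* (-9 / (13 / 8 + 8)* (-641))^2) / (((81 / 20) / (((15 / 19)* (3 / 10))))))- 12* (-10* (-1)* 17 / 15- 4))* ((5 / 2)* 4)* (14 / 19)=7502762913560 / 406975877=18435.40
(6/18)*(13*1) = 13/3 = 4.33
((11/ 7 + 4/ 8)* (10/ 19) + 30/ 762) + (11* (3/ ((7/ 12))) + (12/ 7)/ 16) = 3905751/ 67564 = 57.81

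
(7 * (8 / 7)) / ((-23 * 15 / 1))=-8 / 345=-0.02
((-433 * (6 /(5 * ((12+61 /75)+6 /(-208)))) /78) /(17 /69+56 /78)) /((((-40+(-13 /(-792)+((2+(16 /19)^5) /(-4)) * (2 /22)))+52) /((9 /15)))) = -54841082942707776 /2023330671084190685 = -0.03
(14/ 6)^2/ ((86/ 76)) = 1862/ 387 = 4.81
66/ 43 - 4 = -106/ 43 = -2.47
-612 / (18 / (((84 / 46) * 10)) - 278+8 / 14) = 42840 / 19351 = 2.21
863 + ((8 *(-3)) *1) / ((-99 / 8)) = 28543 / 33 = 864.94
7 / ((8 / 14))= 49 / 4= 12.25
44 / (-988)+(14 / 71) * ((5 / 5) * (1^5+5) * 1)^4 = 4480787 / 17537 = 255.50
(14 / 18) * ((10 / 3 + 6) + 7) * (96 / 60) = 2744 / 135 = 20.33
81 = 81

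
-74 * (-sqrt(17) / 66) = 37 * sqrt(17) / 33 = 4.62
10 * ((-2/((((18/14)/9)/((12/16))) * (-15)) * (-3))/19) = -21/19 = -1.11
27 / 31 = 0.87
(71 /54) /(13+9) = 0.06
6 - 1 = 5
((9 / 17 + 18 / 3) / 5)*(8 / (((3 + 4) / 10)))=1776 / 119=14.92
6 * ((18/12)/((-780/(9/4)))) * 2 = -27/520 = -0.05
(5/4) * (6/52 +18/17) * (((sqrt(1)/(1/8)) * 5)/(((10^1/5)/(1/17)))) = 1.73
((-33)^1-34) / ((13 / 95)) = -6365 / 13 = -489.62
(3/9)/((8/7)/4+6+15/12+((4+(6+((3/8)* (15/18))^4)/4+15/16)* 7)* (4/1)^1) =458752/258533091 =0.00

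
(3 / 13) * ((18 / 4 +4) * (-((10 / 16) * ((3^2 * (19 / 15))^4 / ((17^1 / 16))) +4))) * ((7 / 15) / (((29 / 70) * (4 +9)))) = -79608046 / 47125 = -1689.30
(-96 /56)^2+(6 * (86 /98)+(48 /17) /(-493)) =3366810 /410669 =8.20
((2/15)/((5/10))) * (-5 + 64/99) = -1724/1485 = -1.16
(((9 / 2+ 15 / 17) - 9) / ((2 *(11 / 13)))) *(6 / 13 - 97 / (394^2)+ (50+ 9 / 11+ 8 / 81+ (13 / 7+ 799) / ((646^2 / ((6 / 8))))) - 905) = 91916901300721379291 / 50371347756302496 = 1824.79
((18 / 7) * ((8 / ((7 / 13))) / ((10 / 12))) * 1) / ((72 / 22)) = 3432 / 245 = 14.01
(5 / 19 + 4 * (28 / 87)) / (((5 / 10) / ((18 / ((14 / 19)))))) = 15378 / 203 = 75.75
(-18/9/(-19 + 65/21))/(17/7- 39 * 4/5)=-735/168169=-0.00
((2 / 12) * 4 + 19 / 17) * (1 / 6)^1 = 91 / 306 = 0.30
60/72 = 5/6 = 0.83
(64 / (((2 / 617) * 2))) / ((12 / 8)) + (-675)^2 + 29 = 1386706 / 3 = 462235.33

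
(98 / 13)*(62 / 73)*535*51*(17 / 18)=469720370 / 2847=164987.84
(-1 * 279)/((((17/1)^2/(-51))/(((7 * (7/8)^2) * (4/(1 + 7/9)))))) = 593.71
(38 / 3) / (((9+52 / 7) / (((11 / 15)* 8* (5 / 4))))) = 5852 / 1035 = 5.65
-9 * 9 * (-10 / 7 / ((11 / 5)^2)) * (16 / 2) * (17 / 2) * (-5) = -8128.69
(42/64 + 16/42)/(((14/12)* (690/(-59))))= -41123/540960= -0.08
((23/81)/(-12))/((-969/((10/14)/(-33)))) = -115/217571508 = -0.00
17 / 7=2.43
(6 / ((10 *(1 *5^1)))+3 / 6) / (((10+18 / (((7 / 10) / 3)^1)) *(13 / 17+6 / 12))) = 3689 / 655750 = 0.01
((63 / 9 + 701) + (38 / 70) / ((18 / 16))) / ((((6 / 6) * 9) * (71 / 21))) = 223172 / 9585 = 23.28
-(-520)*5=2600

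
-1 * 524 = -524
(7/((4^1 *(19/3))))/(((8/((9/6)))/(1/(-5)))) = -0.01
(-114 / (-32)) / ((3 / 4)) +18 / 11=281 / 44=6.39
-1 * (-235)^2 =-55225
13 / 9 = 1.44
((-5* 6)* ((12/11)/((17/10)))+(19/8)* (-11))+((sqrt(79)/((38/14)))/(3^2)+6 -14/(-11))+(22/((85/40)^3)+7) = -12456227/432344+7* sqrt(79)/171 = -28.45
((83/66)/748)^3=0.00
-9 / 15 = -3 / 5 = -0.60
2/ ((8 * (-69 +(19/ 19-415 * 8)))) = -1/ 13552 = -0.00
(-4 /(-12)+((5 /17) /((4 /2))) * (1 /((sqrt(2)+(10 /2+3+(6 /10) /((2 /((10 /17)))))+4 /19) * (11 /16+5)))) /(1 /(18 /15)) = 187145318 /463451495 - 294576 * sqrt(2) /648832093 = 0.40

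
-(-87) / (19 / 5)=435 / 19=22.89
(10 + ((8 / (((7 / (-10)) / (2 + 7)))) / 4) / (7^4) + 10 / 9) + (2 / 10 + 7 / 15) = 11.77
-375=-375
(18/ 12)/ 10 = 0.15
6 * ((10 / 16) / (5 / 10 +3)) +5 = 85 / 14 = 6.07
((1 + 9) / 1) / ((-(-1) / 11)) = 110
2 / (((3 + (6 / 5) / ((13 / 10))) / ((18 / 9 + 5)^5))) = 436982 / 51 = 8568.27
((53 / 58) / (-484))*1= -53 / 28072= -0.00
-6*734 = -4404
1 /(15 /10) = 2 /3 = 0.67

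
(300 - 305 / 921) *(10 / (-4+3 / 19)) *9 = -7019.64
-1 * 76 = -76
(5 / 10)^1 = 1 / 2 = 0.50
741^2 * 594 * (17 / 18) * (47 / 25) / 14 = 14477618727 / 350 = 41364624.93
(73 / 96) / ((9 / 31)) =2263 / 864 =2.62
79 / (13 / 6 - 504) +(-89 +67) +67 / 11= -532139 / 33121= -16.07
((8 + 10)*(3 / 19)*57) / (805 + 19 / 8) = 432 / 2153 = 0.20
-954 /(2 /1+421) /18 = -53 /423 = -0.13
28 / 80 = 7 / 20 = 0.35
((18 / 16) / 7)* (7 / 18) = 1 / 16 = 0.06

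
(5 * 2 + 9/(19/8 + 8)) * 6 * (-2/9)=-3608/249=-14.49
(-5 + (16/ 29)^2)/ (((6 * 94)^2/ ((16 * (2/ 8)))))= -3949/ 66879684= -0.00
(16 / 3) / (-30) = -8 / 45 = -0.18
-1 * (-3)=3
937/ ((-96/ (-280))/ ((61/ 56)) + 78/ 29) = 8287765/ 26574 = 311.87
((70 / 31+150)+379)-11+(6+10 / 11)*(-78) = -18.65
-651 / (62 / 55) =-1155 / 2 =-577.50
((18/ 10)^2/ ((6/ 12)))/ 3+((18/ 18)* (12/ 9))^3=3058/ 675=4.53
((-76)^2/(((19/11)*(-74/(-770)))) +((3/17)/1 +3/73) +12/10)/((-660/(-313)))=625130693519/37881525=16502.26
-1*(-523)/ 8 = 523/ 8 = 65.38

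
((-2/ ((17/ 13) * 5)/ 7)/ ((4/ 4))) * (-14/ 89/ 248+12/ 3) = -573781/ 3283210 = -0.17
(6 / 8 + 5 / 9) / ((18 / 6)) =47 / 108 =0.44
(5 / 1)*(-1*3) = -15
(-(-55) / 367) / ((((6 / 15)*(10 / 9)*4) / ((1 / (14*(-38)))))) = -495 / 3123904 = -0.00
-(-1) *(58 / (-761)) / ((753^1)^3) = -0.00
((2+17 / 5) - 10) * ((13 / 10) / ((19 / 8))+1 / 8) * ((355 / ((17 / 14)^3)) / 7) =-40888687 / 466735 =-87.61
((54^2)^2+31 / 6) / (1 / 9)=153055101 / 2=76527550.50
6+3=9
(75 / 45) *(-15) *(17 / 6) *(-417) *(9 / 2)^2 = 4785075 / 8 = 598134.38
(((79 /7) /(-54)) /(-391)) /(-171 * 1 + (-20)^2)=79 /33845742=0.00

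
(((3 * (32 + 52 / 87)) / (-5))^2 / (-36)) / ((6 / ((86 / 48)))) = -21615283 / 6812100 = -3.17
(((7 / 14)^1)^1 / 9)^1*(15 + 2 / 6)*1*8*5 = 920 / 27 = 34.07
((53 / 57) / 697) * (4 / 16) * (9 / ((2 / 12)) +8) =1643 / 79458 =0.02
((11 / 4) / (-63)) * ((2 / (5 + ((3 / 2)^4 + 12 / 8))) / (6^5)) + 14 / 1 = 158601229 / 11328660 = 14.00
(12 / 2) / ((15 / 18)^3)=1296 / 125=10.37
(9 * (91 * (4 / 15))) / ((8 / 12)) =1638 / 5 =327.60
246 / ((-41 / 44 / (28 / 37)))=-7392 / 37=-199.78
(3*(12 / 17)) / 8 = 9 / 34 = 0.26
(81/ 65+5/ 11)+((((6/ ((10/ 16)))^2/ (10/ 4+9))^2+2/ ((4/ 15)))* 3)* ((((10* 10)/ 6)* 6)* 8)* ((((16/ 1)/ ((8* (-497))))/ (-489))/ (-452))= 29388718697528/ 17312275505525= 1.70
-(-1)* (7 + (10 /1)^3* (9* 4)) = 36007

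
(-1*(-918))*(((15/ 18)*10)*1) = 7650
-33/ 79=-0.42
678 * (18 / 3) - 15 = 4053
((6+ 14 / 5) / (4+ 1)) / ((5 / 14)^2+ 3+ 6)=8624 / 44725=0.19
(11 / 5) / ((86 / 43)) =11 / 10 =1.10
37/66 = 0.56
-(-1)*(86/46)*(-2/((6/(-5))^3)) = 5375/2484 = 2.16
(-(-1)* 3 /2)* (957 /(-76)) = -2871 /152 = -18.89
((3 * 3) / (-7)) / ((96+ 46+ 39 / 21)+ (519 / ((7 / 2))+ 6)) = -9 / 2087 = -0.00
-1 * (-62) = 62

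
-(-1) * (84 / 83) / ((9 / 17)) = 476 / 249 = 1.91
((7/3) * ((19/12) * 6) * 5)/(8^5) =665/196608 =0.00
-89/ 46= -1.93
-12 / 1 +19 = 7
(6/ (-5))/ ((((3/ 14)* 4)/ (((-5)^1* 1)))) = 7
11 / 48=0.23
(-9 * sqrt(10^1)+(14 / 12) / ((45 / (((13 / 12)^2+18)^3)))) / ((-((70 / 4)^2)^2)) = -21047437081 / 10802030400000+144 * sqrt(10) / 1500625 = -0.00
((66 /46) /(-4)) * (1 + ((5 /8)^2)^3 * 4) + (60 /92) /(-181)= -488706813 /1091305472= -0.45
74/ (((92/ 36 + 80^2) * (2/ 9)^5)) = 19663317/ 921968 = 21.33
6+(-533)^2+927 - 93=284929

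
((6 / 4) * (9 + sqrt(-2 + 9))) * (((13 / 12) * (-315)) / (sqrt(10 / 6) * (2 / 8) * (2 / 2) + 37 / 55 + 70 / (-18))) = 334459125 * sqrt(105) / 80286098 + 3010132125 * sqrt(15) / 80286098 + 6454047600 * sqrt(7) / 40143049 + 58086428400 / 40143049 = 2060.26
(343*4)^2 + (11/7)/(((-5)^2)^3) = 1882384.00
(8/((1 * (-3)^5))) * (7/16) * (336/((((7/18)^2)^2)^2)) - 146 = -1105567922/117649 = -9397.17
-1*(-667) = 667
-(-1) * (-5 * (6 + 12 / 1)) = -90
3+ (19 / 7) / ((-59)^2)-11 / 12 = 2.08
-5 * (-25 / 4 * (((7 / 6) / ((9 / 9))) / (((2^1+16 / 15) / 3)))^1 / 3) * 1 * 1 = 4375 / 368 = 11.89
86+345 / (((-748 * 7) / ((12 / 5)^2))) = 560386 / 6545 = 85.62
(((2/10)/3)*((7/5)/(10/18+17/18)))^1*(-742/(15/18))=-20776/375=-55.40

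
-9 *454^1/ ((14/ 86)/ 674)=-118420452/ 7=-16917207.43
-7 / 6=-1.17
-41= -41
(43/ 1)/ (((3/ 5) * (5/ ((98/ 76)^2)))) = 103243/ 4332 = 23.83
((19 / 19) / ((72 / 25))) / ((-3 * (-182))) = 25 / 39312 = 0.00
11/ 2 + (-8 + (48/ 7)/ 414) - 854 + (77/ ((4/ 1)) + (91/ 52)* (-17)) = -418753/ 483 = -866.98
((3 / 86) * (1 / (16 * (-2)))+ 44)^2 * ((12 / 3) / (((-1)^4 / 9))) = 131954195025 / 1893376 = 69692.55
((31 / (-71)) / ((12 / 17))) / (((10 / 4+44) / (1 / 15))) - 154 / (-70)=42157 / 19170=2.20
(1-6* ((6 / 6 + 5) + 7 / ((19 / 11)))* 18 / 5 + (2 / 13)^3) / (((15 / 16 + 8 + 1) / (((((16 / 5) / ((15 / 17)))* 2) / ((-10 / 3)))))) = 65439922944 / 1382736875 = 47.33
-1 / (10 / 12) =-6 / 5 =-1.20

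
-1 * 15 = -15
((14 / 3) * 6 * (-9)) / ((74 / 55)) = -187.30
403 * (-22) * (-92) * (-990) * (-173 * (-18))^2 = -7830472440098880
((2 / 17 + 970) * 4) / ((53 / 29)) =1913072 / 901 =2123.28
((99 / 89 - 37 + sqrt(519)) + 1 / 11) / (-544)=35045 / 532576 - sqrt(519) / 544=0.02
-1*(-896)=896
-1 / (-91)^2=-1 / 8281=-0.00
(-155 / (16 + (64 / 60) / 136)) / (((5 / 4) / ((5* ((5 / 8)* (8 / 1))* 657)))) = -259679250 / 2041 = -127231.38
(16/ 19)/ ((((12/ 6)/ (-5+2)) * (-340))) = 6/ 1615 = 0.00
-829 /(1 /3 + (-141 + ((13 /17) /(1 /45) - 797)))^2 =-2156229 /2122076356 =-0.00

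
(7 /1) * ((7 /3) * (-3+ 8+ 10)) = 245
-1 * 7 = -7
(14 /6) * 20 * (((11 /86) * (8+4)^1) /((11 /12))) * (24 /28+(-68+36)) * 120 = -12556800 /43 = -292018.60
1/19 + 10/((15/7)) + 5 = 554/57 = 9.72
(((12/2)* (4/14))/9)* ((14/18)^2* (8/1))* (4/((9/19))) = 17024/2187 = 7.78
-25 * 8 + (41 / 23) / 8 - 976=-216343 / 184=-1175.78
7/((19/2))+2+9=223/19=11.74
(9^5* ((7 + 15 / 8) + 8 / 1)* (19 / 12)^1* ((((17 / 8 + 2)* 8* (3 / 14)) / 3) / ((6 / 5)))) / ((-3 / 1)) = -925593075 / 896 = -1033027.99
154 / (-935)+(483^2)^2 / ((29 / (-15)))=-69390290839681 / 2465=-28150219407.58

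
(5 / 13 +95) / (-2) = -620 / 13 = -47.69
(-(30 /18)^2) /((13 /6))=-50 /39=-1.28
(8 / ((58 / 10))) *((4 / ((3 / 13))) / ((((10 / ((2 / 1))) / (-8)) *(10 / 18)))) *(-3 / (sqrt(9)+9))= 2496 / 145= 17.21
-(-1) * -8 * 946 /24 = -946 /3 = -315.33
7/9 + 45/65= 172/117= 1.47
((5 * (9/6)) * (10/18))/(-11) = -25/66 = -0.38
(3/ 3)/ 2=1/ 2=0.50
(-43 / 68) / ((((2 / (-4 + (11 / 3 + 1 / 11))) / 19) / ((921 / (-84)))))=-250819 / 15708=-15.97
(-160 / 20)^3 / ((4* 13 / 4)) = -512 / 13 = -39.38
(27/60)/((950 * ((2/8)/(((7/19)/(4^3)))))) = 63/5776000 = 0.00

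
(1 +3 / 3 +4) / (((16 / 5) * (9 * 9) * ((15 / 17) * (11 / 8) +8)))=85 / 33831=0.00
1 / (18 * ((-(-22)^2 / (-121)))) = 1 / 72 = 0.01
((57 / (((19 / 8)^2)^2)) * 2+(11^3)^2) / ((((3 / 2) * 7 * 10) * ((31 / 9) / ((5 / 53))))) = 36453484425 / 78885359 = 462.11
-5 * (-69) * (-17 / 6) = -1955 / 2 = -977.50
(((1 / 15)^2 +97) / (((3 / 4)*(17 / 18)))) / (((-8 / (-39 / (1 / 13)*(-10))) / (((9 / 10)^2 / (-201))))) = 49796019 / 142375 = 349.75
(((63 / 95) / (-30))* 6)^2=3969 / 225625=0.02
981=981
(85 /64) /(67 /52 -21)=-221 /3280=-0.07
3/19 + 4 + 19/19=98/19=5.16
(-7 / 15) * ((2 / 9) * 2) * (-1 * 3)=28 / 45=0.62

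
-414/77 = -5.38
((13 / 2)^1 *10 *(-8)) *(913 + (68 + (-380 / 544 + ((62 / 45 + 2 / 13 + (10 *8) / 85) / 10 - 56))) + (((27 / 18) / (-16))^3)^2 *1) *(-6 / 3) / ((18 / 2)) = 49363333298069429 / 462044528640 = 106836.74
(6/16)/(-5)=-3/40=-0.08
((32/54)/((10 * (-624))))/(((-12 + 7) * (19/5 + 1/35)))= 7/1411020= 0.00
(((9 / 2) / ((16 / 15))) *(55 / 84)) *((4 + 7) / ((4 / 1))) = 27225 / 3584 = 7.60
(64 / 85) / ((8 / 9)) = 72 / 85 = 0.85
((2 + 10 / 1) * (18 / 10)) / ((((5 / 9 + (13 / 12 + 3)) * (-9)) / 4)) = -1728 / 835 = -2.07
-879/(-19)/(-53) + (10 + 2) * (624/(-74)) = -3802731/37259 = -102.06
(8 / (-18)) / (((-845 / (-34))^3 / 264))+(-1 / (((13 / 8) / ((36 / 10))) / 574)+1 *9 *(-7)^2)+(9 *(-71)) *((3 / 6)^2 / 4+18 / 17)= -761722315048001 / 492334518000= -1547.16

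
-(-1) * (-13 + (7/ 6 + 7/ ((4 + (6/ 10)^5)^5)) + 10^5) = 201585039610035691164623297/ 2016088841443507031658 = 99988.17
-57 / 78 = -0.73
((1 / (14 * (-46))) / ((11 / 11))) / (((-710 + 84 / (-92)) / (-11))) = -11 / 457828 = -0.00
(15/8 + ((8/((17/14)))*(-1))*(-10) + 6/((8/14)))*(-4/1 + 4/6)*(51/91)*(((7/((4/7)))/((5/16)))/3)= -74501/39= -1910.28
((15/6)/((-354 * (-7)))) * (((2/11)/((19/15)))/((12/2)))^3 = 0.00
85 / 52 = 1.63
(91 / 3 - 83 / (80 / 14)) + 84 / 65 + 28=70357 / 1560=45.10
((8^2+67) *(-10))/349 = -1310/349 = -3.75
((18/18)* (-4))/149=-4/149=-0.03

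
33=33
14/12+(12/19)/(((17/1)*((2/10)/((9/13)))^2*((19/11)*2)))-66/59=64943701/367152162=0.18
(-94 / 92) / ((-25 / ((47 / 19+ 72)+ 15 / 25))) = 167602 / 54625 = 3.07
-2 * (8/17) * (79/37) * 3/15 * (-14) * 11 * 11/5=2141216/15725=136.17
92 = 92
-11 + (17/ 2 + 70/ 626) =-1495/ 626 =-2.39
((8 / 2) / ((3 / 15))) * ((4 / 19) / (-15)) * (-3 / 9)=16 / 171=0.09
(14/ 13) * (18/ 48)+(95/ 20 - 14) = -115/ 13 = -8.85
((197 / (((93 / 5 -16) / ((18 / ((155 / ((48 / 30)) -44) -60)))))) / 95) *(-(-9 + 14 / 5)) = -293136 / 23465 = -12.49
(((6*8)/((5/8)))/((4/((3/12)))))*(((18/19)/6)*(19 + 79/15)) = 8736/475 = 18.39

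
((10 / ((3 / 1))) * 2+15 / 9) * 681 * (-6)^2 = 204300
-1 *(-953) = 953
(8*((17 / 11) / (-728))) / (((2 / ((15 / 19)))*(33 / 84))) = -510 / 29887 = -0.02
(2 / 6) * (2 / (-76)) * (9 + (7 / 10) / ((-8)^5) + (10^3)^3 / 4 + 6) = -81920004915193 / 37355520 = -2192982.59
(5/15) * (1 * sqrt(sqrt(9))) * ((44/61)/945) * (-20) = -0.01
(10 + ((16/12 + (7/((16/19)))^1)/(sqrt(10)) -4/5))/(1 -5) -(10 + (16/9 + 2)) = -1447/90 -463 * sqrt(10)/1920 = -16.84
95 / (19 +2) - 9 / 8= 571 / 168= 3.40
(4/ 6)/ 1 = 2/ 3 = 0.67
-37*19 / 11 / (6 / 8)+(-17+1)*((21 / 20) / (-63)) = -4672 / 55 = -84.95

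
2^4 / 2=8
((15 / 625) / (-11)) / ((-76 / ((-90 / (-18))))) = 3 / 20900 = 0.00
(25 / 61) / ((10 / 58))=2.38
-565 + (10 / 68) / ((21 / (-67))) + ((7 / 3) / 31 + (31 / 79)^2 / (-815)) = -63653600652809 / 112582709610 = -565.39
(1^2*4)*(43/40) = 43/10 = 4.30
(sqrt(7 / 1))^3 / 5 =7*sqrt(7) / 5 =3.70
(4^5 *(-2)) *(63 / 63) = -2048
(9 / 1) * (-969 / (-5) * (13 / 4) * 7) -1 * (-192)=797451 / 20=39872.55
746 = 746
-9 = -9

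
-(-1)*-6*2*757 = -9084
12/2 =6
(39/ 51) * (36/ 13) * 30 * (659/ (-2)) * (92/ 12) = -2728260/ 17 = -160485.88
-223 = -223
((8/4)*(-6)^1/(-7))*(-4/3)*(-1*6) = 96/7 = 13.71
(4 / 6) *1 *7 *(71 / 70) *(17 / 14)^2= 20519 / 2940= 6.98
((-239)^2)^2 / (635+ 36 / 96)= 26102469128 / 5083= 5135248.70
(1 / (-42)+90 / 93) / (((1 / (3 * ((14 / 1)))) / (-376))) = -462104 / 31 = -14906.58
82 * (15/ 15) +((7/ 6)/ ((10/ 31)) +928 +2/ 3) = 60857/ 60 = 1014.28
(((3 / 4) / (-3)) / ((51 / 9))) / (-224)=3 / 15232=0.00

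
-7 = -7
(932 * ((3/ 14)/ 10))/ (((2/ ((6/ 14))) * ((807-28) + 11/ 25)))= 10485/ 1909628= 0.01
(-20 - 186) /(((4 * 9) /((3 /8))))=-103 /48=-2.15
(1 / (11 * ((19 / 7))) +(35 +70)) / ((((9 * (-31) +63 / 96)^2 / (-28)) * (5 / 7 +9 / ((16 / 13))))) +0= -0.00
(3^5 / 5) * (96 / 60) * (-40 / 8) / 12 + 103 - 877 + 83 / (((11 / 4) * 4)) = -43937 / 55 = -798.85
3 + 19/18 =73/18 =4.06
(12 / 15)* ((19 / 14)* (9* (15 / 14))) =513 / 49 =10.47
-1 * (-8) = 8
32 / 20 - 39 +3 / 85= -3176 / 85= -37.36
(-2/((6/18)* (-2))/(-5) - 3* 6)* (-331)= 30783/5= 6156.60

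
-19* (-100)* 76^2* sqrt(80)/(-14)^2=10974400* sqrt(5)/49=500806.21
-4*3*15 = -180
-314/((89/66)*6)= -3454/89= -38.81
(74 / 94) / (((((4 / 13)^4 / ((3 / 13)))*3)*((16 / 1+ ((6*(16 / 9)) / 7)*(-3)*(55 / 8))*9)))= -0.05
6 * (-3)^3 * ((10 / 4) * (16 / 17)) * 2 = -12960 / 17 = -762.35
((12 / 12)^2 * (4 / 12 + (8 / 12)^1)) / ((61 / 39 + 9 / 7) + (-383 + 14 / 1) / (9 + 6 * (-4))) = 1365 / 37469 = 0.04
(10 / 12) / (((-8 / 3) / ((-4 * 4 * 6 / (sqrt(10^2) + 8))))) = 5 / 3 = 1.67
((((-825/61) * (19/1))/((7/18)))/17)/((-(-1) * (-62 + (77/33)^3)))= 0.79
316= 316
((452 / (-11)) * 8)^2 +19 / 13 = 169983227 / 1573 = 108063.08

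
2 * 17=34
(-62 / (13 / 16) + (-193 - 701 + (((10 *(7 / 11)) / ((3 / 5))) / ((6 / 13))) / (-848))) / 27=-1059000103 / 29467152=-35.94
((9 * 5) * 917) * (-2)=-82530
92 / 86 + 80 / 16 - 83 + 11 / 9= -29299 / 387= -75.71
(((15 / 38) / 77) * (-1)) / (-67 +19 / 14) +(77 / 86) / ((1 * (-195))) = -14537917 / 3221030670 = -0.00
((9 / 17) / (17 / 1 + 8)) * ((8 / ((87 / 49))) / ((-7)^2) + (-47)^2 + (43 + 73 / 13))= 7660401 / 160225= 47.81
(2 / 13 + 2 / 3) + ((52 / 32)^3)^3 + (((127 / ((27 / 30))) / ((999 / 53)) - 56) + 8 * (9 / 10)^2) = 14823596264449663 / 392194267545600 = 37.80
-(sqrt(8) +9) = -9-2* sqrt(2) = -11.83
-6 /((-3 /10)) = 20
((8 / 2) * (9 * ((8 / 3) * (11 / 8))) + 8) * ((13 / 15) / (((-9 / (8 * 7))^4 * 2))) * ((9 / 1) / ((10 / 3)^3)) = 223734784 / 10125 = 22097.26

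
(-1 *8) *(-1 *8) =64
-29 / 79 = -0.37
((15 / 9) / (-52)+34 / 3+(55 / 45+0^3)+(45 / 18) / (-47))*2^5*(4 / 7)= 8777504 / 38493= 228.03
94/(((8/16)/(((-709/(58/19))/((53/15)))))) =-18994110/1537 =-12357.91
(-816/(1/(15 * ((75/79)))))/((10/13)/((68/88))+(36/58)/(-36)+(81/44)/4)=-1035489312000/128182319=-8078.25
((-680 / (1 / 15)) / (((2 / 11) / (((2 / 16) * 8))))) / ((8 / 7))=-98175 / 2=-49087.50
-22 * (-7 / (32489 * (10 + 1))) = 14 / 32489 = 0.00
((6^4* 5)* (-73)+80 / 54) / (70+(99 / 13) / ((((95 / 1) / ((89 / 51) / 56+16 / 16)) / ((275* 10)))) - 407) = 79033383520 / 18325737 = 4312.70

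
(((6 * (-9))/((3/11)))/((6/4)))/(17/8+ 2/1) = -32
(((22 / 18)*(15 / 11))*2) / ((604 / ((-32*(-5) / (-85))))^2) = 640 / 19768467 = 0.00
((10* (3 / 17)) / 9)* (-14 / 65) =-0.04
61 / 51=1.20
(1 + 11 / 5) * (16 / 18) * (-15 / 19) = -128 / 57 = -2.25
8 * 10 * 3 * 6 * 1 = 1440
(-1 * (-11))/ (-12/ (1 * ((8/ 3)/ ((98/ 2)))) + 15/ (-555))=-814/ 16319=-0.05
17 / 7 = 2.43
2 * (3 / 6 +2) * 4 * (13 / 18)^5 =1856465 / 472392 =3.93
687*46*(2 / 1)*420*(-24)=-637096320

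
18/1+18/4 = 45/2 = 22.50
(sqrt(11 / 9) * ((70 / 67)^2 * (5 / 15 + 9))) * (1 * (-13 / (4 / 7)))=-256.24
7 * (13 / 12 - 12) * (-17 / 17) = 917 / 12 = 76.42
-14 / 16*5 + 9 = 37 / 8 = 4.62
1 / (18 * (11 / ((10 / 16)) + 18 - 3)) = 5 / 2934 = 0.00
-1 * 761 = -761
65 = 65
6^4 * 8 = 10368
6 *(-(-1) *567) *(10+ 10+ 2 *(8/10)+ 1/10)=73823.40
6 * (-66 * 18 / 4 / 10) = -891 / 5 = -178.20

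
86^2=7396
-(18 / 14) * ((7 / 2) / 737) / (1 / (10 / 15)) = -3 / 737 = -0.00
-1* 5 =-5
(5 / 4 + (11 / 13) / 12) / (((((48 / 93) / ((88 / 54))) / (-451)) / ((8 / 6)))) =-15840473 / 6318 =-2507.20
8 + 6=14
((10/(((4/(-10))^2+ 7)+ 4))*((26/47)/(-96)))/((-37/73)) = 118625/11644344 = 0.01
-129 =-129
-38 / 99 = -0.38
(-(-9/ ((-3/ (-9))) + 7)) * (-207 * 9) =-37260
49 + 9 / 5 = 254 / 5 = 50.80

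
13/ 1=13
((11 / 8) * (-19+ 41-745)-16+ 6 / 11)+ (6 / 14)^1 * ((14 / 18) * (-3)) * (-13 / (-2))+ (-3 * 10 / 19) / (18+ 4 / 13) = -202184475 / 198968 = -1016.17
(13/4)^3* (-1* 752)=-103259/4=-25814.75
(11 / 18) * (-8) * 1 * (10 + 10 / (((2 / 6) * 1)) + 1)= -1804 / 9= -200.44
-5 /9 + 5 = 40 /9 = 4.44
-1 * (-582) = 582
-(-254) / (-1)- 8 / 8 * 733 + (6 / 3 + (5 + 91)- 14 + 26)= -877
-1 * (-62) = 62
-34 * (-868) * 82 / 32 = 151249 / 2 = 75624.50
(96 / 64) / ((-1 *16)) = -3 / 32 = -0.09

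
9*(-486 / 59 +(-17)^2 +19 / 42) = 2090553 / 826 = 2530.94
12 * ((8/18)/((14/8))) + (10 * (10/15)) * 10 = 488/7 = 69.71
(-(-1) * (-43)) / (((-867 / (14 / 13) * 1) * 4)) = 301 / 22542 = 0.01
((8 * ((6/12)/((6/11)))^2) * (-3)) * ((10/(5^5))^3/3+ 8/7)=-354492190888/15380859375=-23.05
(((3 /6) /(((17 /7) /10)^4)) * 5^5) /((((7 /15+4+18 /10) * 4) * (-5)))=-14068359375 /3925487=-3583.85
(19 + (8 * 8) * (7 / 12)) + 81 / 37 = 6496 / 111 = 58.52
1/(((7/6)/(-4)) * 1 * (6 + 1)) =-24/49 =-0.49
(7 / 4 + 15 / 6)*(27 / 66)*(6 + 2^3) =1071 / 44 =24.34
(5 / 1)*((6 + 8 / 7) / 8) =125 / 28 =4.46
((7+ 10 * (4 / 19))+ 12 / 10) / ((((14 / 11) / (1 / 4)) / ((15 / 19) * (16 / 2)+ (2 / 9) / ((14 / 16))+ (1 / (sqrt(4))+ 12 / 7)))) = 226461301 / 12736080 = 17.78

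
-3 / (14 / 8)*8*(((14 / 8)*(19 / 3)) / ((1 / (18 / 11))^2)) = -49248 / 121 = -407.01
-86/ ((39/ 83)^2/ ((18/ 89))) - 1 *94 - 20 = -192.78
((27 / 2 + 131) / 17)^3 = 4913 / 8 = 614.12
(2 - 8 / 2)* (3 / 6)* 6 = -6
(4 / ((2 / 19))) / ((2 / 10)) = 190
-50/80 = -5/8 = -0.62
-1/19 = -0.05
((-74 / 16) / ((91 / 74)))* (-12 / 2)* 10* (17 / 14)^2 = 5934615 / 17836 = 332.73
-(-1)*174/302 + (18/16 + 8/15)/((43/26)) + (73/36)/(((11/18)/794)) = 11297184047/4285380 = 2636.22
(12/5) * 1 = 12/5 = 2.40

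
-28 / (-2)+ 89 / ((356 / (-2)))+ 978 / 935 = 27201 / 1870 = 14.55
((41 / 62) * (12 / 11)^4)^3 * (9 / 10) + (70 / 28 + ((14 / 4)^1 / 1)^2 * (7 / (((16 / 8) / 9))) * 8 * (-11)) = -31745720303729779840247 / 934969197708953110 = -33953.76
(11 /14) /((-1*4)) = -11 /56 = -0.20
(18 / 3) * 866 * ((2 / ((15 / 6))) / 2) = 2078.40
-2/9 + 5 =43/9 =4.78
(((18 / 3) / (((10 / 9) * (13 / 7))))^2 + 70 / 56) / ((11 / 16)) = 656036 / 46475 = 14.12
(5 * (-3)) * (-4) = 60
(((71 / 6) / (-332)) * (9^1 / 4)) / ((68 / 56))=-1491 / 22576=-0.07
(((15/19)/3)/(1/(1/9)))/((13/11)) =0.02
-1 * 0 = 0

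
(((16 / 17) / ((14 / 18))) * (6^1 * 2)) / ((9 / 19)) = 3648 / 119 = 30.66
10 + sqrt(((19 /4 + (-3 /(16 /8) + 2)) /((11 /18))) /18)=sqrt(231) /22 + 10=10.69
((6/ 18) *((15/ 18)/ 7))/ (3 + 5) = 5/ 1008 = 0.00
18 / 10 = 9 / 5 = 1.80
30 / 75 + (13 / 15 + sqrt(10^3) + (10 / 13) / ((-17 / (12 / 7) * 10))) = 29213 / 23205 + 10 * sqrt(10) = 32.88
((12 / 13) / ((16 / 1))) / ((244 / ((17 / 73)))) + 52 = 48163699 / 926224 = 52.00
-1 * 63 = -63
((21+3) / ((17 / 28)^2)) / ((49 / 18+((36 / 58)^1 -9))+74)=9821952 / 10310075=0.95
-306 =-306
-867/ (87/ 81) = -23409/ 29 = -807.21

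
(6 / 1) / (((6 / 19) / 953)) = 18107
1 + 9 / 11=20 / 11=1.82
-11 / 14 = -0.79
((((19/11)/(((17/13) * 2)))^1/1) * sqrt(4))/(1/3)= 741/187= 3.96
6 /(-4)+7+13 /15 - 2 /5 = 5.97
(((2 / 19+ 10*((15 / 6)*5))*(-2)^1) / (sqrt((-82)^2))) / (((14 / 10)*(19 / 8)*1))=-95080 / 103607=-0.92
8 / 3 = 2.67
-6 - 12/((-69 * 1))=-134/23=-5.83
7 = 7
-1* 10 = -10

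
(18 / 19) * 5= 90 / 19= 4.74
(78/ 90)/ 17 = 0.05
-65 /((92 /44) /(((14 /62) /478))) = -5005 /340814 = -0.01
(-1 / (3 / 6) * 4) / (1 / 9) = -72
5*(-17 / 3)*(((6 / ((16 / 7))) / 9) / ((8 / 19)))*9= -11305 / 64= -176.64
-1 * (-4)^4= -256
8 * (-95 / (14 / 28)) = -1520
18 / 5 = 3.60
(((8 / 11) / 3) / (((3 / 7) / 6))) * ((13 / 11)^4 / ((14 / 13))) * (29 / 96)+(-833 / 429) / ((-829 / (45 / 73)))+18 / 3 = 35845277836493 / 4561279335756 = 7.86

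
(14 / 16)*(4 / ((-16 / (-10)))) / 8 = 35 / 128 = 0.27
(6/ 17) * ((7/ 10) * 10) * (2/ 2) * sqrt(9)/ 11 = 126/ 187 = 0.67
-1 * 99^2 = -9801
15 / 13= 1.15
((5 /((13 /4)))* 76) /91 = 1520 /1183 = 1.28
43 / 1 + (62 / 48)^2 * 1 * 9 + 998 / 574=1097567 / 18368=59.75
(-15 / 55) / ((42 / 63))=-9 / 22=-0.41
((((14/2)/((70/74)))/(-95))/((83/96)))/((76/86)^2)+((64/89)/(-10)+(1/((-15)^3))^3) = -364777793246292433/1947826335427734375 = -0.19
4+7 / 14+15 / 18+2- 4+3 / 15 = 53 / 15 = 3.53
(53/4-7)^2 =39.06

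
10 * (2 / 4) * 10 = 50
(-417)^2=173889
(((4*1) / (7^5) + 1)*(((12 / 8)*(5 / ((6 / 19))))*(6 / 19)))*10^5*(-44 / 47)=-554763000000 / 789929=-702294.76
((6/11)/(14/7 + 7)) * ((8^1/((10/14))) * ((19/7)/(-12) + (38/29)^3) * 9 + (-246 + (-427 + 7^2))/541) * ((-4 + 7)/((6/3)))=13381358142/725694695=18.44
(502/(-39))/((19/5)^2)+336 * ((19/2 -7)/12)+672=10434068/14079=741.11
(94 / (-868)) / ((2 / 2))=-0.11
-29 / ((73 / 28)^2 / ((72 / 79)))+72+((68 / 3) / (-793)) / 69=4706896240972 / 69106093641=68.11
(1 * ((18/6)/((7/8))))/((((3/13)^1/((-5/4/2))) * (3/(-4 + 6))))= -130/21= -6.19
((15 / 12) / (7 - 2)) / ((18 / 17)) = 17 / 72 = 0.24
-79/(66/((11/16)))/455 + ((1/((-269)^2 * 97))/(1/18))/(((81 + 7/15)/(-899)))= -26469396521/14409761140320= -0.00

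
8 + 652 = 660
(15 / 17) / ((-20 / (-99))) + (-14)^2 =13625 / 68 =200.37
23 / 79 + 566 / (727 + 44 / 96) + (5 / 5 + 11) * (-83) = -17370497 / 17459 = -994.93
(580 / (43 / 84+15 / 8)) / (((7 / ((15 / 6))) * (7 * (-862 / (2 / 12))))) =-2900 / 1209817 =-0.00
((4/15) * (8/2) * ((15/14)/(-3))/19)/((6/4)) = -16/1197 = -0.01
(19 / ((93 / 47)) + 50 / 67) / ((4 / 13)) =838253 / 24924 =33.63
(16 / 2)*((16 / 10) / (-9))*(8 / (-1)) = 512 / 45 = 11.38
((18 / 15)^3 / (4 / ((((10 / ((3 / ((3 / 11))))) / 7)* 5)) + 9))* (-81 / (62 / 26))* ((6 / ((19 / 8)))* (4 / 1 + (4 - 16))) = 87340032 / 1116155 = 78.25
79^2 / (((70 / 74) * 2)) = 230917 / 70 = 3298.81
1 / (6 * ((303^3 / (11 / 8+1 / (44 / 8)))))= 137 / 14687971056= 0.00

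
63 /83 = 0.76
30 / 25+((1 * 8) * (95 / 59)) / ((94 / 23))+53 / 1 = 795183 / 13865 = 57.35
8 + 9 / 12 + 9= 71 / 4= 17.75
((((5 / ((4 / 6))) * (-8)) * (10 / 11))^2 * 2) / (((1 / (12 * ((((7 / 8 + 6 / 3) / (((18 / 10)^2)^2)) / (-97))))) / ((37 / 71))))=-21275000000 / 202498461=-105.06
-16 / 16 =-1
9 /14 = 0.64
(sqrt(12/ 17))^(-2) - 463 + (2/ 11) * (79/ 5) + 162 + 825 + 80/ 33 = 116757/ 220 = 530.71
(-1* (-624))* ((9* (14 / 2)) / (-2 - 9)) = -39312 / 11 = -3573.82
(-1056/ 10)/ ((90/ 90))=-528/ 5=-105.60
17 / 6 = 2.83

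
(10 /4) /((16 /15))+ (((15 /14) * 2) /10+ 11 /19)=3.14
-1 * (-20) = 20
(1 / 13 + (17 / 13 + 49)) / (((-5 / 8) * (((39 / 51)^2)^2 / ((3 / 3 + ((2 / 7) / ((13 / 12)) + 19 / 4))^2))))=-52427422182971 / 6149354666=-8525.68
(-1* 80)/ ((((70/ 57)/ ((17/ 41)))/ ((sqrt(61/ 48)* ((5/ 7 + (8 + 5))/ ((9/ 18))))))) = -124032* sqrt(183)/ 2009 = -835.18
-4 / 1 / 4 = -1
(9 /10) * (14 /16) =0.79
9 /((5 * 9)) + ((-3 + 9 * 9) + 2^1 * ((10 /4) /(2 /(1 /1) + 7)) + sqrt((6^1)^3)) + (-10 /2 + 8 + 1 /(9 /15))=6 * sqrt(6) + 3754 /45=98.12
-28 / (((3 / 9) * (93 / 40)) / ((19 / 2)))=-10640 / 31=-343.23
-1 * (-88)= 88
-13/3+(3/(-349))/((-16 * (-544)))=-4.33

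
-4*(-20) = 80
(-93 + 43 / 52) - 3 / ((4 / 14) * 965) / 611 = -217386557 / 2358460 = -92.17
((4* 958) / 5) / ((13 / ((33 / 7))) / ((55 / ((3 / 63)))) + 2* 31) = 4173048 / 337603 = 12.36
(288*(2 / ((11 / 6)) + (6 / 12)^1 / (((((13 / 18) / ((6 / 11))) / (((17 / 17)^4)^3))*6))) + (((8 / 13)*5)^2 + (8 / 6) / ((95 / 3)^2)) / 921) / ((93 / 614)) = 933635532056 / 425537775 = 2194.01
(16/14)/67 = 0.02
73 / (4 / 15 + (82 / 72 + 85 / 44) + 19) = 36135 / 11057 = 3.27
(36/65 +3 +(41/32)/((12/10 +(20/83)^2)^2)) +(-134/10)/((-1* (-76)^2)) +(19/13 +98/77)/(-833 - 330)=78708070278370064297/18038503073166759040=4.36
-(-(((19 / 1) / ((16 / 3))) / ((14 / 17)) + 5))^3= 9116230969 / 11239424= 811.09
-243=-243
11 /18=0.61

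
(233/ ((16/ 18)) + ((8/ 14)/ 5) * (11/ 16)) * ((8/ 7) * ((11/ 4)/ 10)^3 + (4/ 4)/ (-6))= -1762521919/ 47040000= -37.47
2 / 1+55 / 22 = 9 / 2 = 4.50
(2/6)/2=1/6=0.17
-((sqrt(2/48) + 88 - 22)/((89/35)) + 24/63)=-49222/1869 - 35 * sqrt(6)/1068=-26.42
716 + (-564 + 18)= 170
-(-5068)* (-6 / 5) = -30408 / 5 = -6081.60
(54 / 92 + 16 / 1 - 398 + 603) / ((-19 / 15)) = -152895 / 874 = -174.94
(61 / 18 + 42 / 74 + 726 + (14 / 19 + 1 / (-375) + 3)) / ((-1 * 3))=-1160515157 / 4745250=-244.56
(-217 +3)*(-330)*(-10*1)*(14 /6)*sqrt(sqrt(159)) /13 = -450101.47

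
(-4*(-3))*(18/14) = 108/7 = 15.43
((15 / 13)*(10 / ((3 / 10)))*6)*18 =54000 / 13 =4153.85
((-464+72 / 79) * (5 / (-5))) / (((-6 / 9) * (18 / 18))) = -54876 / 79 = -694.63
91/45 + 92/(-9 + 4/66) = -4391/531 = -8.27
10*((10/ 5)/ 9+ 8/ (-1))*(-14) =9800/ 9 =1088.89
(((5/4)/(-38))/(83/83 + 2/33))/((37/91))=-429/5624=-0.08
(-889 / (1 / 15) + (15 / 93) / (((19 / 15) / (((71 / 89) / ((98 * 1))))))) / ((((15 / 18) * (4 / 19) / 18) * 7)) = -369928782567 / 1892674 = -195452.98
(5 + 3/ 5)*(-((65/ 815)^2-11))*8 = 13085632/ 26569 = 492.52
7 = 7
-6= -6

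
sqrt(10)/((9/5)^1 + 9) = 5 * sqrt(10)/54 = 0.29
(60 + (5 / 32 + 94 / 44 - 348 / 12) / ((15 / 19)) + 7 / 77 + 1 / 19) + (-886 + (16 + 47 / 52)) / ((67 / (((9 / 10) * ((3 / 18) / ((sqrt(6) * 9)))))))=2639839 / 100320 - 45193 * sqrt(6) / 1254240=26.23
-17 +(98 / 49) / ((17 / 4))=-281 / 17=-16.53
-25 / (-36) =25 / 36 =0.69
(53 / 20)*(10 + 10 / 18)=1007 / 36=27.97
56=56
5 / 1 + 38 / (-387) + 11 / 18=4267 / 774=5.51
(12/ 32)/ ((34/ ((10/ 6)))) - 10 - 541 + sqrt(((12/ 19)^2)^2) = -550.58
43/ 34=1.26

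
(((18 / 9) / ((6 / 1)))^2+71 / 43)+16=6874 / 387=17.76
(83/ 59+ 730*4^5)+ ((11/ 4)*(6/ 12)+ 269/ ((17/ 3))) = 5998503705/ 8024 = 747570.25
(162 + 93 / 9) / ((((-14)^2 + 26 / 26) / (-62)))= -32054 / 591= -54.24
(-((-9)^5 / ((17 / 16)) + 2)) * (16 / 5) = 3023200 / 17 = 177835.29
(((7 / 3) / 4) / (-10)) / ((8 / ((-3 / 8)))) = 7 / 2560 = 0.00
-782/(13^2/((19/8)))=-7429/676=-10.99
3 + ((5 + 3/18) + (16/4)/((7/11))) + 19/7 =103/6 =17.17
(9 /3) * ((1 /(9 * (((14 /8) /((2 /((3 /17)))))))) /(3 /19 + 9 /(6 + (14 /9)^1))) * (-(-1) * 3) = 175712 /36603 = 4.80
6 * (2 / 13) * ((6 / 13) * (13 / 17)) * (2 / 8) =18 / 221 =0.08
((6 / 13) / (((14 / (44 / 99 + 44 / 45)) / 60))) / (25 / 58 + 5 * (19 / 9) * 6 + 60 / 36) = 14848 / 345345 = 0.04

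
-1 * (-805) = 805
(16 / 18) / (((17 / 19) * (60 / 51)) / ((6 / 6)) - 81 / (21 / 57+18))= -53048 / 200349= -0.26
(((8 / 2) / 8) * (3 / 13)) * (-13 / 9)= -1 / 6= -0.17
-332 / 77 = -4.31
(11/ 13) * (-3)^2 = 99/ 13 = 7.62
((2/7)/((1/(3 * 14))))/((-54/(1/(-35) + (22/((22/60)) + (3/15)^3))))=-34988/2625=-13.33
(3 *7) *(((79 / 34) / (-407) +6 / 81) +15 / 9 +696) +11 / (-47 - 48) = 173358776123 / 11831490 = 14652.32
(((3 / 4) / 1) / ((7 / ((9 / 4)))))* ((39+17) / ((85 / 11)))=297 / 170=1.75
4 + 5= 9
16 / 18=8 / 9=0.89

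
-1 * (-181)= 181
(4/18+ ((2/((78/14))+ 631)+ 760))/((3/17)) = 2767855/351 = 7885.63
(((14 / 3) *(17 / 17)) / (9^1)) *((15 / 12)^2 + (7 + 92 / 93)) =99491 / 20088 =4.95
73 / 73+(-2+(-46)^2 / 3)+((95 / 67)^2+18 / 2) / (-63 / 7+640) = 5985345445 / 8497677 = 704.35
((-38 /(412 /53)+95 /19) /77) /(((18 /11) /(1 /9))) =23 /233604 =0.00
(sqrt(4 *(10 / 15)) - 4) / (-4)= 1 - sqrt(6) / 6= 0.59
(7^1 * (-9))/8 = -63/8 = -7.88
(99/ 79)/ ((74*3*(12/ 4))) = 11/ 5846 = 0.00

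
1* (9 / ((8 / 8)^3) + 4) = 13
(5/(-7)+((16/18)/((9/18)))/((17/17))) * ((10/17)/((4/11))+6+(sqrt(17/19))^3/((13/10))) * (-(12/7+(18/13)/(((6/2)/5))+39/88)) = -9849067/272272 - 22626235 * sqrt(323)/131535404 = -39.27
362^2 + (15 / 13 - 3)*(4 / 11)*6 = 18738716 / 143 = 131039.97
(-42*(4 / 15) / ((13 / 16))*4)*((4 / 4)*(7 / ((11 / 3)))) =-75264 / 715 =-105.26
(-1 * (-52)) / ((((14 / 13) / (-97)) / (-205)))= 6721130 / 7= 960161.43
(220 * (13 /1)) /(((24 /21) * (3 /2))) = 5005 /3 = 1668.33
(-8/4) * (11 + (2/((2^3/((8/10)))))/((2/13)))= -123/5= -24.60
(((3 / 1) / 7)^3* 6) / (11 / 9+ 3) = 729 / 6517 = 0.11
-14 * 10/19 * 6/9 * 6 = -29.47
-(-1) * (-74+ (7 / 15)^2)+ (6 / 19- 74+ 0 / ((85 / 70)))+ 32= -115.47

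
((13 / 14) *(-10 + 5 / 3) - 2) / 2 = -409 / 84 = -4.87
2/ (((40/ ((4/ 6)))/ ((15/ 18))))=1/ 36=0.03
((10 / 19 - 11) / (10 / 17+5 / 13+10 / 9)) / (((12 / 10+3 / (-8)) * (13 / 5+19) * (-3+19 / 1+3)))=-439790 / 29627631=-0.01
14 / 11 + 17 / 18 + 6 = 1627 / 198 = 8.22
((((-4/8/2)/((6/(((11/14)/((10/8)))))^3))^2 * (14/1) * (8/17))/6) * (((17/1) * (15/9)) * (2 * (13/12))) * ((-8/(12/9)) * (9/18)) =-23030293/1378384087500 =-0.00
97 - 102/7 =577/7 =82.43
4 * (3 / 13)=12 / 13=0.92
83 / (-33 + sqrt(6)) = -913 / 361-83 * sqrt(6) / 1083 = -2.72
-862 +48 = -814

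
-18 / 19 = -0.95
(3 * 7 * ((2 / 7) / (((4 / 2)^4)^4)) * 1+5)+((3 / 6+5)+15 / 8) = 405507 / 32768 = 12.38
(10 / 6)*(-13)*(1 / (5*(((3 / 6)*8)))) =-1.08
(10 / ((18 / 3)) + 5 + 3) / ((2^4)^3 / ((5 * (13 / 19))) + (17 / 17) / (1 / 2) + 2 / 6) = 1885 / 233927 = 0.01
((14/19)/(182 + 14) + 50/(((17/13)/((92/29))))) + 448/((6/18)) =192156765/131138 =1465.30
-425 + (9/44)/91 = -1701691/4004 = -425.00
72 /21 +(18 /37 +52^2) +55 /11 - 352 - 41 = 600858 /259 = 2319.92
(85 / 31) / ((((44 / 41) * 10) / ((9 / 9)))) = 0.26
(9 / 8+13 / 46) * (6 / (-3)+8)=777 / 92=8.45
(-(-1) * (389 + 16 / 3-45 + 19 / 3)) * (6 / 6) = 1067 / 3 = 355.67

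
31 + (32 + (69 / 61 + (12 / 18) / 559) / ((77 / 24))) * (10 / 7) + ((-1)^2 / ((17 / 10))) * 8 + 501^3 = 39290973561101484 / 312449137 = 125751582.92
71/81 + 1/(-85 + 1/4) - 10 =-9.14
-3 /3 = -1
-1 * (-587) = 587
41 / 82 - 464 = -927 / 2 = -463.50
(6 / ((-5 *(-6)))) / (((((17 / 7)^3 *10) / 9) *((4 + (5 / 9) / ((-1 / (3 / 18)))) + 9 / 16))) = 0.00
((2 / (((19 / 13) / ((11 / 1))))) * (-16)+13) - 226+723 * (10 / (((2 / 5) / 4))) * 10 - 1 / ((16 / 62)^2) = 878597869 / 1216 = 722531.14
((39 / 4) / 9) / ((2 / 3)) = 13 / 8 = 1.62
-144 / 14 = -72 / 7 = -10.29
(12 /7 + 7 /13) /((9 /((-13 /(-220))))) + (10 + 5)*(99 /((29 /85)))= 349896889 /80388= 4352.60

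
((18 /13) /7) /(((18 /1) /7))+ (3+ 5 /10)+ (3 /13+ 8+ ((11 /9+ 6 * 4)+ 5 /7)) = 61825 /1638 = 37.74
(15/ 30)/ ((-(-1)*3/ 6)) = 1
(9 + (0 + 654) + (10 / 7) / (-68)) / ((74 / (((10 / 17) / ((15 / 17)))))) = 157789 / 26418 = 5.97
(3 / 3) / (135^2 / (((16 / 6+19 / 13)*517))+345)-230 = -230.00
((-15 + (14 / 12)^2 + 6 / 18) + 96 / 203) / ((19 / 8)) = -187562 / 34713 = -5.40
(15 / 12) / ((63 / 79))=395 / 252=1.57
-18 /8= -9 /4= -2.25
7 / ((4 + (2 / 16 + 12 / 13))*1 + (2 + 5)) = 104 / 179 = 0.58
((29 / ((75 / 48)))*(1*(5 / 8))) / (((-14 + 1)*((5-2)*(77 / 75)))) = -290 / 1001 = -0.29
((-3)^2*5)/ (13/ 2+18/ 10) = 450/ 83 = 5.42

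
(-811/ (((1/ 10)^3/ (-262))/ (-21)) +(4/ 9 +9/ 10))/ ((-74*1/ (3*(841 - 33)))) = 2192469673934/ 15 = 146164644928.93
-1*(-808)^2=-652864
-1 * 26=-26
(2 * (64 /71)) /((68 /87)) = 2784 /1207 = 2.31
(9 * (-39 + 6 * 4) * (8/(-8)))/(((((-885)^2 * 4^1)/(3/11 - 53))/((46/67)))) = -4002/2565497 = -0.00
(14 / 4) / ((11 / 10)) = 35 / 11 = 3.18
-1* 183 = -183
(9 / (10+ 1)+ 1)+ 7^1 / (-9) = 103 / 99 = 1.04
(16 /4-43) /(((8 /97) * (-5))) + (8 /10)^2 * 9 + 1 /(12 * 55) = 662221 /6600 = 100.34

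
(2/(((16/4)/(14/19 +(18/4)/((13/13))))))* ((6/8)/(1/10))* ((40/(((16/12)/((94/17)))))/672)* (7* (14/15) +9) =10896245/144704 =75.30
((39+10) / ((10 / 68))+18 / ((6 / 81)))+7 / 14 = 5767 / 10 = 576.70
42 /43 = 0.98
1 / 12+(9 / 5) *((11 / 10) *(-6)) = -3539 / 300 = -11.80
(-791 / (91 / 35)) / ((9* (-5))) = 791 / 117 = 6.76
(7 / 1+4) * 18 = 198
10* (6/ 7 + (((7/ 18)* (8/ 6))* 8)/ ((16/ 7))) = 5050/ 189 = 26.72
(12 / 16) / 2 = 3 / 8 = 0.38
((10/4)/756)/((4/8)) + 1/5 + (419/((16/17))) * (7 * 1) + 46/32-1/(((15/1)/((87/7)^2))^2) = 4881325052/1620675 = 3011.91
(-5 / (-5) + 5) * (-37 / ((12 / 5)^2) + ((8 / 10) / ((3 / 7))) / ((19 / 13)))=-70403 / 2280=-30.88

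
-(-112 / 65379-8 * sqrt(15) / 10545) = 112 / 65379 + 8 * sqrt(15) / 10545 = 0.00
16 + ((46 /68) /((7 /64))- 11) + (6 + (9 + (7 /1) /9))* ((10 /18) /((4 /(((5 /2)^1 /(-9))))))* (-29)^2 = -173759029 /347004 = -500.74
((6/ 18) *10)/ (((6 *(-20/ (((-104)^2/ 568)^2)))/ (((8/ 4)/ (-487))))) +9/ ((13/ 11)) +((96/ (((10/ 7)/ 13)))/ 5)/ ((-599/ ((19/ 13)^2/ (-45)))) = 164967143530607/ 21506431532625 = 7.67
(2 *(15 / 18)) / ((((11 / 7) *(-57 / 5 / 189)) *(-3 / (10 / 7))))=1750 / 209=8.37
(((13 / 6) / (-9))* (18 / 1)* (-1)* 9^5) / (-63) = -28431 / 7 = -4061.57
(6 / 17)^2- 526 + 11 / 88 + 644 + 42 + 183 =793593 / 2312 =343.25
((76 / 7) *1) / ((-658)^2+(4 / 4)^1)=0.00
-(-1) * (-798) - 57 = -855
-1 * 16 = -16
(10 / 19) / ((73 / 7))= 70 / 1387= 0.05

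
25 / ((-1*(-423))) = 25 / 423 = 0.06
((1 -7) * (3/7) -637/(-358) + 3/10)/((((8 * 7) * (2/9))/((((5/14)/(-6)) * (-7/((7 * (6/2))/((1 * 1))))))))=-3083/3929408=-0.00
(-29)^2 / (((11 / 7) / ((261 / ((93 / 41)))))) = 20998929 / 341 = 61580.44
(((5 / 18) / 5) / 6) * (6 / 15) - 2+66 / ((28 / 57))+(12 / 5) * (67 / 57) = 2427191 / 17955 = 135.18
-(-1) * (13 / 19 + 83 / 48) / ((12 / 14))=15407 / 5472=2.82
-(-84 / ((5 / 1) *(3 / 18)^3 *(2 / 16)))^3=3058222453751808 / 125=24465779630014.46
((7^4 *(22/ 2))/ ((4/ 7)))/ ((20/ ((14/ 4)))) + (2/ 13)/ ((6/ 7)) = 50472541/ 6240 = 8088.55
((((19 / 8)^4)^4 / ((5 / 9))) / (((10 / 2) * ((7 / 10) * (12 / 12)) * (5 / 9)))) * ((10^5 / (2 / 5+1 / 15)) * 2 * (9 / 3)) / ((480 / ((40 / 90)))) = 973489770790721440923375 / 862017116176384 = 1129316057.10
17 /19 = 0.89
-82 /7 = -11.71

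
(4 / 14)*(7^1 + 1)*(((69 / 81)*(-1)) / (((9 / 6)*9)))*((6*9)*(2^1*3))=-2944 / 63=-46.73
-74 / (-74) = 1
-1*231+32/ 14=-1601/ 7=-228.71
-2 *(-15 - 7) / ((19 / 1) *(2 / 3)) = 3.47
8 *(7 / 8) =7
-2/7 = -0.29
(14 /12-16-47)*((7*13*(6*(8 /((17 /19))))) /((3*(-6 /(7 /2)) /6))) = 17960852 /51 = 352173.57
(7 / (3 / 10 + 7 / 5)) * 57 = 234.71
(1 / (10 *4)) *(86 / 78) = 43 / 1560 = 0.03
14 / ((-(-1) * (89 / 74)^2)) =76664 / 7921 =9.68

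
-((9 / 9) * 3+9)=-12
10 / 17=0.59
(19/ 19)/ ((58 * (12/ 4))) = 1/ 174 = 0.01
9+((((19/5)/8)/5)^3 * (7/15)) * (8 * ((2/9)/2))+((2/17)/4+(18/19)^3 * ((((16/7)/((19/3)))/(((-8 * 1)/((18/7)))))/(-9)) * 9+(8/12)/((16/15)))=142938530922985109/14655248055000000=9.75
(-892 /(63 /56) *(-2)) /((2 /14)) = 11100.44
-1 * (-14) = 14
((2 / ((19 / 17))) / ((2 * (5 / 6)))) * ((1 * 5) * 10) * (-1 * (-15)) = 15300 / 19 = 805.26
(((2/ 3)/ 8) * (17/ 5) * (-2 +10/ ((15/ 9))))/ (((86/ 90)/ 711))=36261/ 43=843.28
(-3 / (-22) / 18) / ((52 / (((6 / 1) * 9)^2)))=243 / 572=0.42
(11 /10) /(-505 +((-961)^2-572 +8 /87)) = 957 /802526360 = 0.00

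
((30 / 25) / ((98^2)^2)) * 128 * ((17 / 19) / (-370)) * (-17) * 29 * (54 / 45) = 1206864 / 506581887875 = 0.00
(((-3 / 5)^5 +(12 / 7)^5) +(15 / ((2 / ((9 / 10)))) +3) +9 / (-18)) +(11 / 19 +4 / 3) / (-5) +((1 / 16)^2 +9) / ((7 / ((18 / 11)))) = 108329906553269 / 4215195600000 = 25.70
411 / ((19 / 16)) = 6576 / 19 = 346.11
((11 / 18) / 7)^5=161051 / 31757969376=0.00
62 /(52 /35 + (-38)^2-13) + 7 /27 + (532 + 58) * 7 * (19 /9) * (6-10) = -47210595131 /1353699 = -34875.25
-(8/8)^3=-1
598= 598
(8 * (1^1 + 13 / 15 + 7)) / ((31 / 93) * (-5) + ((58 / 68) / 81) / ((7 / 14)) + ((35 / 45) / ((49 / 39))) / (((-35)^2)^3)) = -1256870738025000 / 29158569337783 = -43.10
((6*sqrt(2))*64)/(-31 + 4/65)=-17.55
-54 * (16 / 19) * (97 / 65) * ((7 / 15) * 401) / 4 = -19604088 / 6175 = -3174.75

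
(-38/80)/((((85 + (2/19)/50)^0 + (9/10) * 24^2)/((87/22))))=-1653/457072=-0.00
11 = 11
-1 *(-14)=14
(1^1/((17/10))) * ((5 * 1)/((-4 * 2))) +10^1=655/68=9.63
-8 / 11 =-0.73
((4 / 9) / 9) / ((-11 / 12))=-16 / 297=-0.05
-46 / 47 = -0.98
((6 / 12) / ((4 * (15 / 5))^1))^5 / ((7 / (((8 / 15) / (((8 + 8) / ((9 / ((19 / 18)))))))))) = 1 / 196116480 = 0.00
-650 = -650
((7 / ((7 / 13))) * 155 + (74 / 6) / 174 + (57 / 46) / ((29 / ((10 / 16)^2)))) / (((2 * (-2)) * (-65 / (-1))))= -1548361049 / 199779840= -7.75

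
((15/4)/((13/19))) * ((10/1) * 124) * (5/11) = 441750/143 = 3089.16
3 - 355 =-352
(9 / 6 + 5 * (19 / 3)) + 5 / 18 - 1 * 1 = 292 / 9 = 32.44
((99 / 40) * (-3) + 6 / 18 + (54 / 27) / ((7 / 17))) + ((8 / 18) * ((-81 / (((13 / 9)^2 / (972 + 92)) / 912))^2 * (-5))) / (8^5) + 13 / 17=-39253534395849632029 / 407851080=-96244772469.03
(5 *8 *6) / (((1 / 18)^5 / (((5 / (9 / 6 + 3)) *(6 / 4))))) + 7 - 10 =755827197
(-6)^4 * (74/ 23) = 95904/ 23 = 4169.74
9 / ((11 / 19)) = 171 / 11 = 15.55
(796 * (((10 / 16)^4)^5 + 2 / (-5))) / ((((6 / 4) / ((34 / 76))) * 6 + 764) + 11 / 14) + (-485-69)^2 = 13771162532639994453164156711 / 44869543231477346467840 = 306915.59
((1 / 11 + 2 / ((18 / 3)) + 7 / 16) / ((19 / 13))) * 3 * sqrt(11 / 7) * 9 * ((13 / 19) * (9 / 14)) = 889785 * sqrt(77) / 889504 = 8.78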